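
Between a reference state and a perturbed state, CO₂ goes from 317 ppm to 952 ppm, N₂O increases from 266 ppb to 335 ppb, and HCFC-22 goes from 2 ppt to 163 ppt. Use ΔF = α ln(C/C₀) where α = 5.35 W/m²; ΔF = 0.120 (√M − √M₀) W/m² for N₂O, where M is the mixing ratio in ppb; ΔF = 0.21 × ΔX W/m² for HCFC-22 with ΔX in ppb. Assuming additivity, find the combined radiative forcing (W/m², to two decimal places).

CO₂: 5.35 × ln(952/317) = 5.35 × ln(3.00315) = 5.35 × 1.09966 = 5.8832 W/m².
N₂O: 0.120 × (√335 − √266) = 0.120 × (18.3030 − 16.3095) = 0.120 × 1.9935 = 0.2392 W/m².
HCFC-22: Δ = 163 − 2 = 161 ppt = 0.161 ppb; ΔF = 0.21 × 0.161 = 0.0338 W/m².
Total ΔF = 5.8832 + 0.2392 + 0.0338 = 6.1562 W/m².

ΔF = 6.16 W/m²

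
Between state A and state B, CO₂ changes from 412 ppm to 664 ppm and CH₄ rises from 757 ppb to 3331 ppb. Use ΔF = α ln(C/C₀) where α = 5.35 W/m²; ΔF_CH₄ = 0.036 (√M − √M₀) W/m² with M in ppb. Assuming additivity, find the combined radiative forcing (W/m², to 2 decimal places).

CO₂: 5.35 × ln(664/412) = 5.35 × ln(1.61165) = 5.35 × 0.47726 = 2.5533 W/m².
CH₄: 0.036 × (√3331 − √757) = 0.036 × (57.7148 − 27.5136) = 0.036 × 30.2012 = 1.0872 W/m².
Total ΔF = 2.5533 + 1.0872 = 3.6405 W/m².

ΔF = 3.64 W/m²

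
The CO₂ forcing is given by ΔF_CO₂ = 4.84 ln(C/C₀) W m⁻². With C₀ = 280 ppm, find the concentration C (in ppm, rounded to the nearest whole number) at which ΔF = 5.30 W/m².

Set 4.84 ln(C/280) = 5.30, so ln(C/280) = 5.30/4.84 = 1.09504.
Then C/280 = e^1.09504 = 2.98930, giving C = 280 × 2.98930 = 837.00 ppm.

C ≈ 837 ppm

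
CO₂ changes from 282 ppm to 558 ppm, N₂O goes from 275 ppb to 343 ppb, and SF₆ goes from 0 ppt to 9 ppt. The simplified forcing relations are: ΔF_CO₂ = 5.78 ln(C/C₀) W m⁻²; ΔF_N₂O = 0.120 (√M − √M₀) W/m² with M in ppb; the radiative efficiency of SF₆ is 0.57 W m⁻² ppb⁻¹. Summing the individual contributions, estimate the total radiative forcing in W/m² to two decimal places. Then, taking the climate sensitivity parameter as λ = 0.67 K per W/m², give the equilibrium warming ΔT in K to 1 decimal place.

CO₂: 5.78 × ln(558/282) = 5.78 × ln(1.97872) = 5.78 × 0.68245 = 3.9446 W/m².
N₂O: 0.120 × (√343 − √275) = 0.120 × (18.5203 − 16.5831) = 0.120 × 1.9372 = 0.2325 W/m².
SF₆: Δ = 9 − 0 = 9 ppt = 0.009 ppb; ΔF = 0.57 × 0.009 = 0.0051 W/m².
Total ΔF = 3.9446 + 0.2325 + 0.0051 = 4.1822 W/m².
ΔT = λ ΔF = 0.67 × 4.18 = 2.8006 K.

ΔF = 4.18 W/m²; ΔT = 2.8 K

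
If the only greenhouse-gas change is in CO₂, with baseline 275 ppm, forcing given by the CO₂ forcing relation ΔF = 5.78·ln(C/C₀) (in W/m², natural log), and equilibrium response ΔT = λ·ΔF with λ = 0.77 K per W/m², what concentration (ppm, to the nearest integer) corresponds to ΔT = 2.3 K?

Required forcing: ΔF = ΔT/λ = 2.3/0.77 = 2.9870 W/m².
Then ln(C/275) = ΔF/5.78 = 2.9870/5.78 = 0.51678.
So C = 275 × e^0.51678 = 275 × 1.67662 = 461.07 ppm.

C ≈ 461 ppm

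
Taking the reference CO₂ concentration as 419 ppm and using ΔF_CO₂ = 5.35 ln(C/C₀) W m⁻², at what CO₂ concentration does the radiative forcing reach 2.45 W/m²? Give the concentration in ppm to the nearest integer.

Set 5.35 ln(C/419) = 2.45, so ln(C/419) = 2.45/5.35 = 0.45794.
Then C/419 = e^0.45794 = 1.58081, giving C = 419 × 1.58081 = 662.36 ppm.

C ≈ 662 ppm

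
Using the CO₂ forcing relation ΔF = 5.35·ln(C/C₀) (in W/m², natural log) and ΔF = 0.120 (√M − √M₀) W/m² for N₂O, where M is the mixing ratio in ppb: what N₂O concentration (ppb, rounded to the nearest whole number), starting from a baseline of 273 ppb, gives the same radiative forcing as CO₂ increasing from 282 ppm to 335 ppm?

M ≈ 586 ppb

CO₂ forcing: 5.35 × ln(335/282) = 5.35 × 0.172223 = 0.92139 W/m².
Set 0.120(√M − √273) = 0.92139: √M = 0.92139/0.120 + √273 = 7.6783 + 16.5227 = 24.2010.
M = (24.2010)² = 585.69 ppb.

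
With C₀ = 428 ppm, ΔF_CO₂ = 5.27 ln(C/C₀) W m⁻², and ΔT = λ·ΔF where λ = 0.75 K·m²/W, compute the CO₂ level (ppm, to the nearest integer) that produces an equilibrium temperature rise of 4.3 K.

C ≈ 1270 ppm

Required forcing: ΔF = ΔT/λ = 4.3/0.75 = 5.7333 W/m².
Then ln(C/428) = ΔF/5.27 = 5.7333/5.27 = 1.08791.
So C = 428 × e^1.08791 = 428 × 2.96806 = 1270.33 ppm.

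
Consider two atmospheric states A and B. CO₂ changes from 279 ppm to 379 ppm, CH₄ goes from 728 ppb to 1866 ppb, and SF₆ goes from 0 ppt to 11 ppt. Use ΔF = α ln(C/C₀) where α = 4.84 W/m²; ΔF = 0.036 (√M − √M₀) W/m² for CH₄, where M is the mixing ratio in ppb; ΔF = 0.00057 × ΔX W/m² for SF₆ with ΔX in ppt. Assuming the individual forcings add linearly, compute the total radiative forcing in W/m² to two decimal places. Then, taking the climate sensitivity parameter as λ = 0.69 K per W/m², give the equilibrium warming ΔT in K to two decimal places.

ΔF = 2.07 W/m²; ΔT = 1.43 K

CO₂: 4.84 × ln(379/279) = 4.84 × ln(1.35842) = 4.84 × 0.30632 = 1.4826 W/m².
CH₄: 0.036 × (√1866 − √728) = 0.036 × (43.1972 − 26.9815) = 0.036 × 16.2157 = 0.5838 W/m².
SF₆: ΔF = 0.00057 × (11 − 0) = 0.00057 × 11 = 0.0063 W/m².
Total ΔF = 1.4826 + 0.5838 + 0.0063 = 2.0727 W/m².
ΔT = λ ΔF = 0.69 × 2.07 = 1.4283 K.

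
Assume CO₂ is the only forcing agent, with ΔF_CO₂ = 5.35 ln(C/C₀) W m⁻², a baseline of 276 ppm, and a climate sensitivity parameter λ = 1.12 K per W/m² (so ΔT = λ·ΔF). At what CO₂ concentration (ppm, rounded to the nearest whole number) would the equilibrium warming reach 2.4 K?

C ≈ 412 ppm

Required forcing: ΔF = ΔT/λ = 2.4/1.12 = 2.1429 W/m².
Then ln(C/276) = ΔF/5.35 = 2.1429/5.35 = 0.40054.
So C = 276 × e^0.40054 = 276 × 1.49263 = 411.97 ppm.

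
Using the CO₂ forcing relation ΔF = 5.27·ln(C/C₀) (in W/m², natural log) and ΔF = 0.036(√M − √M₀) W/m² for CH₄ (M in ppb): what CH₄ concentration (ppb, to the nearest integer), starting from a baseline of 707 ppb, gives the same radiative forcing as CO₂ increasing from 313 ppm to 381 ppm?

CO₂ forcing: 5.27 × ln(381/313) = 5.27 × 0.196596 = 1.03606 W/m².
Set 0.036(√M − √707) = 1.03606: √M = 1.03606/0.036 + √707 = 28.7794 + 26.5895 = 55.3689.
M = (55.3689)² = 3065.72 ppb.

M ≈ 3066 ppb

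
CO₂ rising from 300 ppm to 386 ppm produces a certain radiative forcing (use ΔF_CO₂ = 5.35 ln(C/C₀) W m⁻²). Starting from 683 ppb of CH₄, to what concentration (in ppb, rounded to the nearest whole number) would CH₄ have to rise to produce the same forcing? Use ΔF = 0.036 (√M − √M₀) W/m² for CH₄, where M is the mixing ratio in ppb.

CO₂ forcing: 5.35 × ln(386/300) = 5.35 × 0.252055 = 1.34849 W/m².
Set 0.036(√M − √683) = 1.34849: √M = 1.34849/0.036 + √683 = 37.4581 + 26.1343 = 63.5924.
M = (63.5924)² = 4043.99 ppb.

M ≈ 4044 ppb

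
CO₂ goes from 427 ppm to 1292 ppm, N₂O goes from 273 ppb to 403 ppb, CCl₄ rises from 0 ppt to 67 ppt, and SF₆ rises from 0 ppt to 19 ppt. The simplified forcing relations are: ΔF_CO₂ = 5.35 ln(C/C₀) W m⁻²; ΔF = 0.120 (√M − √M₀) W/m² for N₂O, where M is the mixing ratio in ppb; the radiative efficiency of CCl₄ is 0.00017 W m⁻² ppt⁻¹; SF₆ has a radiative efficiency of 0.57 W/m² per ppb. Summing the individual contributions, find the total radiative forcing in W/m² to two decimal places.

CO₂: 5.35 × ln(1292/427) = 5.35 × ln(3.02576) = 5.35 × 1.10716 = 5.9233 W/m².
N₂O: 0.120 × (√403 − √273) = 0.120 × (20.0749 − 16.5227) = 0.120 × 3.5522 = 0.4263 W/m².
CCl₄: ΔF = 0.00017 × (67 − 0) = 0.00017 × 67 = 0.0114 W/m².
SF₆: Δ = 19 − 0 = 19 ppt = 0.019 ppb; ΔF = 0.57 × 0.019 = 0.0108 W/m².
Total ΔF = 5.9233 + 0.4263 + 0.0114 + 0.0108 = 6.3718 W/m².

ΔF = 6.37 W/m²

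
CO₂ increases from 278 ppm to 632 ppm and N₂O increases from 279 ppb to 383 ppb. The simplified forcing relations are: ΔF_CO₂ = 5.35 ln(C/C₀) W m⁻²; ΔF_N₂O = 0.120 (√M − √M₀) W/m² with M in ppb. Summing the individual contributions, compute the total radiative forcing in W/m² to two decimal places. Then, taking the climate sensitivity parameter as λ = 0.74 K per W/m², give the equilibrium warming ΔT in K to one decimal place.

ΔF = 4.74 W/m²; ΔT = 3.5 K

CO₂: 5.35 × ln(632/278) = 5.35 × ln(2.27338) = 5.35 × 0.82127 = 4.3938 W/m².
N₂O: 0.120 × (√383 − √279) = 0.120 × (19.5704 − 16.7033) = 0.120 × 2.8671 = 0.3441 W/m².
Total ΔF = 4.3938 + 0.3441 = 4.7379 W/m².
ΔT = λ ΔF = 0.74 × 4.74 = 3.5076 K.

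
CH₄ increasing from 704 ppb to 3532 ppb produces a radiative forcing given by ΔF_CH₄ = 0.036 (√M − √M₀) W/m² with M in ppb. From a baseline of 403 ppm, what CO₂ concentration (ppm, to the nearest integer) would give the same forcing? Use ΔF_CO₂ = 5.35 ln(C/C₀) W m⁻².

C ≈ 503 ppm

CH₄ forcing: 0.036 × (√3532 − √704) = 0.036 × (59.4306 − 26.5330) = 0.036 × 32.8976 = 1.18431 W/m².
Set 5.35 ln(C/403) = 1.18431: ln(C/403) = 1.18431/5.35 = 0.22137, so C = 403 × e^0.22137 = 403 × 1.24779 = 502.86 ppm.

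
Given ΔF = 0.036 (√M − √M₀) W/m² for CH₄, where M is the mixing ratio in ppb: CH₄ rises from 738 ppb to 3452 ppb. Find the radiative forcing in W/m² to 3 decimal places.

ΔF = 1.137 W/m²

CH₄: 0.036 × (√3452 − √738) = 0.036 × (58.7537 − 27.1662) = 0.036 × 31.5875 = 1.1372 W/m².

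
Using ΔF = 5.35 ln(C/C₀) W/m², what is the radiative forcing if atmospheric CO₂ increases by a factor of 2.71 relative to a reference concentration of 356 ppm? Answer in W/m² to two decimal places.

ΔF = 5.33 W/m²

ΔF = 5.35 × ln(2.71) = 5.35 × 0.99695 = 5.3337 W/m².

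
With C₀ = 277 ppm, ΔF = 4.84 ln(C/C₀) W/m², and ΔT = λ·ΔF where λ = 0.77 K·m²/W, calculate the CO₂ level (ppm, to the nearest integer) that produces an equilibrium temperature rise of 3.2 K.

C ≈ 654 ppm

Required forcing: ΔF = ΔT/λ = 3.2/0.77 = 4.1558 W/m².
Then ln(C/277) = ΔF/4.84 = 4.1558/4.84 = 0.85864.
So C = 277 × e^0.85864 = 277 × 2.35995 = 653.71 ppm.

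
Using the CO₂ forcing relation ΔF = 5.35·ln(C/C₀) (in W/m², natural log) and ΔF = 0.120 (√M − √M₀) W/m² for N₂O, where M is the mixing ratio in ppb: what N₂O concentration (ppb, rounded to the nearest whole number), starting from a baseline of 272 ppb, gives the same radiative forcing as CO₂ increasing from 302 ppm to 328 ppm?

CO₂ forcing: 5.35 × ln(328/302) = 5.35 × 0.082587 = 0.44184 W/m².
Set 0.120(√M − √272) = 0.44184: √M = 0.44184/0.120 + √272 = 3.6820 + 16.4924 = 20.1744.
M = (20.1744)² = 407.01 ppb.

M ≈ 407 ppb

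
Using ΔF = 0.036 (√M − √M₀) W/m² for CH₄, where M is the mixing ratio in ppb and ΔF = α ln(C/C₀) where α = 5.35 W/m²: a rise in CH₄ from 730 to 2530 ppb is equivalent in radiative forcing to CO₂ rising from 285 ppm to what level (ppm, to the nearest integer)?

CH₄ forcing: 0.036 × (√2530 − √730) = 0.036 × (50.2991 − 27.0185) = 0.036 × 23.2806 = 0.83810 W/m².
Set 5.35 ln(C/285) = 0.83810: ln(C/285) = 0.83810/5.35 = 0.15665, so C = 285 × e^0.15665 = 285 × 1.16959 = 333.33 ppm.

C ≈ 333 ppm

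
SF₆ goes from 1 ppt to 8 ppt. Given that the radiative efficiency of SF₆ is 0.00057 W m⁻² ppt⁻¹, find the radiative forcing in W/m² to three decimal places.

ΔF = 0.004 W/m²

SF₆: ΔF = 0.00057 × (8 − 1) = 0.00057 × 7 = 0.0040 W/m².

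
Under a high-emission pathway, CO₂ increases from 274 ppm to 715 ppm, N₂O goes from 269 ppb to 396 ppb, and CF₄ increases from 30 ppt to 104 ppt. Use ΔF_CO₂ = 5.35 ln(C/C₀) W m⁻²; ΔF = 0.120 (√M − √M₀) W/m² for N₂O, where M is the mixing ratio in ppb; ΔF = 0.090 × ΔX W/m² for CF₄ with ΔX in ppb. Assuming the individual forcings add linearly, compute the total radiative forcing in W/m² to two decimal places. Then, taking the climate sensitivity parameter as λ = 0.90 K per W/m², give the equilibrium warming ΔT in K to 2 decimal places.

ΔF = 5.56 W/m²; ΔT = 5.00 K

CO₂: 5.35 × ln(715/274) = 5.35 × ln(2.60949) = 5.35 × 0.95915 = 5.1315 W/m².
N₂O: 0.120 × (√396 − √269) = 0.120 × (19.8997 − 16.4012) = 0.120 × 3.4985 = 0.4198 W/m².
CF₄: Δ = 104 − 30 = 74 ppt = 0.074 ppb; ΔF = 0.090 × 0.074 = 0.0067 W/m².
Total ΔF = 5.1315 + 0.4198 + 0.0067 = 5.5580 W/m².
ΔT = λ ΔF = 0.90 × 5.56 = 5.0040 K.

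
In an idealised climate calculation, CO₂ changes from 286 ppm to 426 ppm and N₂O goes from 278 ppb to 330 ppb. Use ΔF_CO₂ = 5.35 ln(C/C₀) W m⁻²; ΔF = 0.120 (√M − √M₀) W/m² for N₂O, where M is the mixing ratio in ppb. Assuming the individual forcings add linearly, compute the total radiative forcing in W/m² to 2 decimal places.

ΔF = 2.31 W/m²

CO₂: 5.35 × ln(426/286) = 5.35 × ln(1.48951) = 5.35 × 0.39845 = 2.1317 W/m².
N₂O: 0.120 × (√330 − √278) = 0.120 × (18.1659 − 16.6733) = 0.120 × 1.4926 = 0.1791 W/m².
Total ΔF = 2.1317 + 0.1791 = 2.3108 W/m².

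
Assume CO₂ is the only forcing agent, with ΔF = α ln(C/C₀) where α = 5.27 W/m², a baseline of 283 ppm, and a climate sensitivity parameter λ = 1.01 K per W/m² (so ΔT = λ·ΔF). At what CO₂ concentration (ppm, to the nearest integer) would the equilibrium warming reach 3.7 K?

Required forcing: ΔF = ΔT/λ = 3.7/1.01 = 3.6634 W/m².
Then ln(C/283) = ΔF/5.27 = 3.6634/5.27 = 0.69514.
So C = 283 × e^0.69514 = 283 × 2.00399 = 567.13 ppm.

C ≈ 567 ppm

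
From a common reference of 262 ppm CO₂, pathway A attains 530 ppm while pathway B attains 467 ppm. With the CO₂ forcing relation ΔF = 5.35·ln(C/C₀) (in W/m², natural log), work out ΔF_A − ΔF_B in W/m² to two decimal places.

ΔF_A − ΔF_B = 0.68 W/m²

ΔF_A = 5.35 ln(530/262) = 5.35 × 0.70453 = 3.7692 W/m².
ΔF_B = 5.35 ln(467/262) = 5.35 × 0.57798 = 3.0922 W/m².
Difference: 3.7692 − 3.0922 = 0.6770 W/m².
(Equivalently, ΔF_A − ΔF_B = 5.35 ln(530/467) = 5.35 × 0.12655 = 0.6770 W/m².)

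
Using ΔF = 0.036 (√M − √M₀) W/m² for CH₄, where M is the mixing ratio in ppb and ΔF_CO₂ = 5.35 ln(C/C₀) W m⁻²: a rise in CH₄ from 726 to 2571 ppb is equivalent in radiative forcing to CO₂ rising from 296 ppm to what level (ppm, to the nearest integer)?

CH₄ forcing: 0.036 × (√2571 − √726) = 0.036 × (50.7050 − 26.9444) = 0.036 × 23.7606 = 0.85538 W/m².
Set 5.35 ln(C/296) = 0.85538: ln(C/296) = 0.85538/5.35 = 0.15988, so C = 296 × e^0.15988 = 296 × 1.17337 = 347.32 ppm.

C ≈ 347 ppm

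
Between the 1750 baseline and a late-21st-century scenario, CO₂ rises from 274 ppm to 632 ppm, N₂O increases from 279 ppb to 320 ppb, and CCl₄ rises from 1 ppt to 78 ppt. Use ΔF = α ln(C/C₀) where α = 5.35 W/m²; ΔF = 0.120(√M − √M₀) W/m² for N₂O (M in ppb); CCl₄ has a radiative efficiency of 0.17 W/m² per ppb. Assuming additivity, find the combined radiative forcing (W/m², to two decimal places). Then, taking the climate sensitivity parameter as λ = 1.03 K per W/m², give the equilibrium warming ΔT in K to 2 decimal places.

CO₂: 5.35 × ln(632/274) = 5.35 × ln(2.30657) = 5.35 × 0.83576 = 4.4713 W/m².
N₂O: 0.120 × (√320 − √279) = 0.120 × (17.8885 − 16.7033) = 0.120 × 1.1852 = 0.1422 W/m².
CCl₄: Δ = 78 − 1 = 77 ppt = 0.077 ppb; ΔF = 0.17 × 0.077 = 0.0131 W/m².
Total ΔF = 4.4713 + 0.1422 + 0.0131 = 4.6266 W/m².
ΔT = λ ΔF = 1.03 × 4.63 = 4.7689 K.

ΔF = 4.63 W/m²; ΔT = 4.77 K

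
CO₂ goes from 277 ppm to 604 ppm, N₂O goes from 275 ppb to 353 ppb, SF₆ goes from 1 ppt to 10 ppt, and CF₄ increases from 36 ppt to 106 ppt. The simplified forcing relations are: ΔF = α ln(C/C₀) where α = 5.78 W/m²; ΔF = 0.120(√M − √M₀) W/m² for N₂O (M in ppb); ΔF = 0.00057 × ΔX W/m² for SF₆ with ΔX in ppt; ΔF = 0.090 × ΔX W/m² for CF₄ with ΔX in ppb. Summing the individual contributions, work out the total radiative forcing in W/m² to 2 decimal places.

ΔF = 4.78 W/m²

CO₂: 5.78 × ln(604/277) = 5.78 × ln(2.18051) = 5.78 × 0.77956 = 4.5059 W/m².
N₂O: 0.120 × (√353 − √275) = 0.120 × (18.7883 − 16.5831) = 0.120 × 2.2052 = 0.2646 W/m².
SF₆: ΔF = 0.00057 × (10 − 1) = 0.00057 × 9 = 0.0051 W/m².
CF₄: Δ = 106 − 36 = 70 ppt = 0.070 ppb; ΔF = 0.090 × 0.070 = 0.0063 W/m².
Total ΔF = 4.5059 + 0.2646 + 0.0051 + 0.0063 = 4.7819 W/m².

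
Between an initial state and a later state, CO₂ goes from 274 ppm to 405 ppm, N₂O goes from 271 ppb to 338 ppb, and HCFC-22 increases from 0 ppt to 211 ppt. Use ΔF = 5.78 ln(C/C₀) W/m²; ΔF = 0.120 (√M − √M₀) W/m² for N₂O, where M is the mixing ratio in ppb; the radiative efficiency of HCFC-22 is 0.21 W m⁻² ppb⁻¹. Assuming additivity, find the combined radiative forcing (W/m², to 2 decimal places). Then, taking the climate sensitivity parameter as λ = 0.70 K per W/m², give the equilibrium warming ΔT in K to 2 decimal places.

CO₂: 5.78 × ln(405/274) = 5.78 × ln(1.47810) = 5.78 × 0.39076 = 2.2586 W/m².
N₂O: 0.120 × (√338 − √271) = 0.120 × (18.3848 − 16.4621) = 0.120 × 1.9227 = 0.2307 W/m².
HCFC-22: Δ = 211 − 0 = 211 ppt = 0.211 ppb; ΔF = 0.21 × 0.211 = 0.0443 W/m².
Total ΔF = 2.2586 + 0.2307 + 0.0443 = 2.5336 W/m².
ΔT = λ ΔF = 0.70 × 2.53 = 1.7710 K.

ΔF = 2.53 W/m²; ΔT = 1.77 K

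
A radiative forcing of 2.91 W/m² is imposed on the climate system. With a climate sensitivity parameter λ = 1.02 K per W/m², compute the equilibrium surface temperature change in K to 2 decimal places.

ΔT = λ ΔF = 1.02 × 2.91 = 2.9682 K.

ΔT = 2.97 K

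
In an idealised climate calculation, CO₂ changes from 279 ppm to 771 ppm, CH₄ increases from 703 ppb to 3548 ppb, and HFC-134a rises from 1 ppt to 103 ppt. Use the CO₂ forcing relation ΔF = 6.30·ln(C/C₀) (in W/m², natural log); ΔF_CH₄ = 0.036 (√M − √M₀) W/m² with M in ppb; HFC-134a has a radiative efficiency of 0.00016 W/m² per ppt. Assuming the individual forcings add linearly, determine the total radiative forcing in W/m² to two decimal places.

ΔF = 7.61 W/m²

CO₂: 6.30 × ln(771/279) = 6.30 × ln(2.76344) = 6.30 × 1.01648 = 6.4038 W/m².
CH₄: 0.036 × (√3548 − √703) = 0.036 × (59.5651 − 26.5141) = 0.036 × 33.0510 = 1.1898 W/m².
HFC-134a: ΔF = 0.00016 × (103 − 1) = 0.00016 × 102 = 0.0163 W/m².
Total ΔF = 6.4038 + 1.1898 + 0.0163 = 7.6099 W/m².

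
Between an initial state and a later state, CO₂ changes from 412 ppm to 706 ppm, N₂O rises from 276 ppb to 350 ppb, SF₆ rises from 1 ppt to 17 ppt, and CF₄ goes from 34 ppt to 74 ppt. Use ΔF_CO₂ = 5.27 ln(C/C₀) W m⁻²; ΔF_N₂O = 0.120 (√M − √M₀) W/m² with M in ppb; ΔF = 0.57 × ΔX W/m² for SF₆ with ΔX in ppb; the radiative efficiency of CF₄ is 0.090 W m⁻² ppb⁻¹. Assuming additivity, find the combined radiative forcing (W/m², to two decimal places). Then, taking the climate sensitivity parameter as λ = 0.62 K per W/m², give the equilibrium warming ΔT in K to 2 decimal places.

CO₂: 5.27 × ln(706/412) = 5.27 × ln(1.71359) = 5.27 × 0.53859 = 2.8384 W/m².
N₂O: 0.120 × (√350 − √276) = 0.120 × (18.7083 − 16.6132) = 0.120 × 2.0951 = 0.2514 W/m².
SF₆: Δ = 17 − 1 = 16 ppt = 0.016 ppb; ΔF = 0.57 × 0.016 = 0.0091 W/m².
CF₄: Δ = 74 − 34 = 40 ppt = 0.040 ppb; ΔF = 0.090 × 0.040 = 0.0036 W/m².
Total ΔF = 2.8384 + 0.2514 + 0.0091 + 0.0036 = 3.1025 W/m².
ΔT = λ ΔF = 0.62 × 3.10 = 1.9220 K.

ΔF = 3.10 W/m²; ΔT = 1.92 K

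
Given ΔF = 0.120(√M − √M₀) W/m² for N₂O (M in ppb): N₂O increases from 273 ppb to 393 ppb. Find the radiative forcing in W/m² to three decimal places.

ΔF = 0.396 W/m²

N₂O: 0.120 × (√393 − √273) = 0.120 × (19.8242 − 16.5227) = 0.120 × 3.3015 = 0.3962 W/m².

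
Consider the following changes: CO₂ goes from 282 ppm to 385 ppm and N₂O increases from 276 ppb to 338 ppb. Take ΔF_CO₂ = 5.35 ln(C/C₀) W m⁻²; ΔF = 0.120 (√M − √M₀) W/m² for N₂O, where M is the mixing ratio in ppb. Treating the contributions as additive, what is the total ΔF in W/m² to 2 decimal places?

CO₂: 5.35 × ln(385/282) = 5.35 × ln(1.36525) = 5.35 × 0.31134 = 1.6657 W/m².
N₂O: 0.120 × (√338 − √276) = 0.120 × (18.3848 − 16.6132) = 0.120 × 1.7716 = 0.2126 W/m².
Total ΔF = 1.6657 + 0.2126 = 1.8783 W/m².

ΔF = 1.88 W/m²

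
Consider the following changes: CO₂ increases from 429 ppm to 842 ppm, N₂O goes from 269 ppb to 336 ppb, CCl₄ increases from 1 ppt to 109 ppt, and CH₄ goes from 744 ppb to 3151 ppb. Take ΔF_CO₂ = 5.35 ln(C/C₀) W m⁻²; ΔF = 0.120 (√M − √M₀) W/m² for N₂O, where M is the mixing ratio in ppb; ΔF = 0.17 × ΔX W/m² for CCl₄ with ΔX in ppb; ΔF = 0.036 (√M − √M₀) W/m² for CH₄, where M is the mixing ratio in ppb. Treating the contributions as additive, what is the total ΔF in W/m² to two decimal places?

ΔF = 4.90 W/m²

CO₂: 5.35 × ln(842/429) = 5.35 × ln(1.96270) = 5.35 × 0.67432 = 3.6076 W/m².
N₂O: 0.120 × (√336 − √269) = 0.120 × (18.3303 − 16.4012) = 0.120 × 1.9291 = 0.2315 W/m².
CCl₄: Δ = 109 − 1 = 108 ppt = 0.108 ppb; ΔF = 0.17 × 0.108 = 0.0184 W/m².
CH₄: 0.036 × (√3151 − √744) = 0.036 × (56.1338 − 27.2764) = 0.036 × 28.8574 = 1.0389 W/m².
Total ΔF = 3.6076 + 0.2315 + 0.0184 + 1.0389 = 4.8964 W/m².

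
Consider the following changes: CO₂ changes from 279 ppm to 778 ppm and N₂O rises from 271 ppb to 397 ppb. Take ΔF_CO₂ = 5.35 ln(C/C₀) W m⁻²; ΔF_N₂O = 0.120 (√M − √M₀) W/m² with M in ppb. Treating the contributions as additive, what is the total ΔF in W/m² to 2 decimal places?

ΔF = 5.90 W/m²

CO₂: 5.35 × ln(778/279) = 5.35 × ln(2.78853) = 5.35 × 1.02551 = 5.4865 W/m².
N₂O: 0.120 × (√397 − √271) = 0.120 × (19.9249 − 16.4621) = 0.120 × 3.4628 = 0.4155 W/m².
Total ΔF = 5.4865 + 0.4155 = 5.9020 W/m².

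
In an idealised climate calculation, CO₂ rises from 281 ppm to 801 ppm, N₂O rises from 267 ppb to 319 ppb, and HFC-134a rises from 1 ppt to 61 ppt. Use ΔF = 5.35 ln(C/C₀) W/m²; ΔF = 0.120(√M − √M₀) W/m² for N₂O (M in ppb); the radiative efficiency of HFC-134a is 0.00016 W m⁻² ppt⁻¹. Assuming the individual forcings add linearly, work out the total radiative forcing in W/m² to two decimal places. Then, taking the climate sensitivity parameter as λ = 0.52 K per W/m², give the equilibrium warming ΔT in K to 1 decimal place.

ΔF = 5.80 W/m²; ΔT = 3.0 K

CO₂: 5.35 × ln(801/281) = 5.35 × ln(2.85053) = 5.35 × 1.04750 = 5.6041 W/m².
N₂O: 0.120 × (√319 − √267) = 0.120 × (17.8606 − 16.3401) = 0.120 × 1.5205 = 0.1825 W/m².
HFC-134a: ΔF = 0.00016 × (61 − 1) = 0.00016 × 60 = 0.0096 W/m².
Total ΔF = 5.6041 + 0.1825 + 0.0096 = 5.7962 W/m².
ΔT = λ ΔF = 0.52 × 5.80 = 3.0160 K.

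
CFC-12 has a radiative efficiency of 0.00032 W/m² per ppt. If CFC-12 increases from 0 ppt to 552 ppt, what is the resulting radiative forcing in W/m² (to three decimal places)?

ΔF = 0.177 W/m²

CFC-12: ΔF = 0.00032 × (552 − 0) = 0.00032 × 552 = 0.1766 W/m².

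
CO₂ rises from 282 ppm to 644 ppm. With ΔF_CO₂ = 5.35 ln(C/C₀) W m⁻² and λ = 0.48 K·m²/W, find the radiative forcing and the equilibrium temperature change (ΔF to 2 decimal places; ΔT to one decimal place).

CO₂: 5.35 × ln(644/282) = 5.35 × ln(2.28369) = 5.35 × 0.82579 = 4.4180 W/m².
ΔT = λ ΔF = 0.48 × 4.42 = 2.1216 K.

ΔF = 4.42 W/m²; ΔT = 2.1 K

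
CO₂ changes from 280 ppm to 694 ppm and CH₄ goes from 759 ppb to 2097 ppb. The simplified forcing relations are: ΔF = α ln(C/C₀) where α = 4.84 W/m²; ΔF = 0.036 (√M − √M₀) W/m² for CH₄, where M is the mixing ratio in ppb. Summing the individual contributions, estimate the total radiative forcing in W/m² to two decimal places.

ΔF = 5.05 W/m²

CO₂: 4.84 × ln(694/280) = 4.84 × ln(2.47857) = 4.84 × 0.90768 = 4.3932 W/m².
CH₄: 0.036 × (√2097 − √759) = 0.036 × (45.7930 − 27.5500) = 0.036 × 18.2430 = 0.6567 W/m².
Total ΔF = 4.3932 + 0.6567 = 5.0499 W/m².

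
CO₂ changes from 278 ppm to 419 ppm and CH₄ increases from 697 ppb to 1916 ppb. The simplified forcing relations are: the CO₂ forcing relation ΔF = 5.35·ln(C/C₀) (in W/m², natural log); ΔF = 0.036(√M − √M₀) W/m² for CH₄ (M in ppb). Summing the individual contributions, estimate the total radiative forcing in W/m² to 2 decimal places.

CO₂: 5.35 × ln(419/278) = 5.35 × ln(1.50719) = 5.35 × 0.41025 = 2.1948 W/m².
CH₄: 0.036 × (√1916 − √697) = 0.036 × (43.7721 − 26.4008) = 0.036 × 17.3713 = 0.6254 W/m².
Total ΔF = 2.1948 + 0.6254 = 2.8202 W/m².

ΔF = 2.82 W/m²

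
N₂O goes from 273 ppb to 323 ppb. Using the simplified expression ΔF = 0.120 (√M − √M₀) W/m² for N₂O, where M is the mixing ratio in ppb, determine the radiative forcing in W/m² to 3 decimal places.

N₂O: 0.120 × (√323 − √273) = 0.120 × (17.9722 − 16.5227) = 0.120 × 1.4495 = 0.1739 W/m².

ΔF = 0.174 W/m²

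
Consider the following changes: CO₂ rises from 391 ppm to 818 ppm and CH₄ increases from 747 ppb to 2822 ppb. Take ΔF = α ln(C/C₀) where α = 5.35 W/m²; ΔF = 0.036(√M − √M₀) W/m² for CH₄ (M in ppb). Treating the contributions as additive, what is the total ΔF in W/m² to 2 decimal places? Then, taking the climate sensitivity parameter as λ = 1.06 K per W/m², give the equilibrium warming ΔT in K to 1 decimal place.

ΔF = 4.88 W/m²; ΔT = 5.2 K

CO₂: 5.35 × ln(818/391) = 5.35 × ln(2.09207) = 5.35 × 0.73815 = 3.9491 W/m².
CH₄: 0.036 × (√2822 − √747) = 0.036 × (53.1225 − 27.3313) = 0.036 × 25.7912 = 0.9285 W/m².
Total ΔF = 3.9491 + 0.9285 = 4.8776 W/m².
ΔT = λ ΔF = 1.06 × 4.88 = 5.1728 K.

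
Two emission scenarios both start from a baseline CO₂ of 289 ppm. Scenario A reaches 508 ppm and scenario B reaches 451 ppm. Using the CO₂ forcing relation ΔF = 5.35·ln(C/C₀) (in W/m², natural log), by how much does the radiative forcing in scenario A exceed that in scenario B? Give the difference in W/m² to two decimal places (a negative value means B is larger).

ΔF_A − ΔF_B = 0.64 W/m²

ΔF_A = 5.35 ln(508/289) = 5.35 × 0.56405 = 3.0177 W/m².
ΔF_B = 5.35 ln(451/289) = 5.35 × 0.44504 = 2.3810 W/m².
Difference: 3.0177 − 2.3810 = 0.6367 W/m².
(Equivalently, ΔF_A − ΔF_B = 5.35 ln(508/451) = 5.35 × 0.11901 = 0.6367 W/m².)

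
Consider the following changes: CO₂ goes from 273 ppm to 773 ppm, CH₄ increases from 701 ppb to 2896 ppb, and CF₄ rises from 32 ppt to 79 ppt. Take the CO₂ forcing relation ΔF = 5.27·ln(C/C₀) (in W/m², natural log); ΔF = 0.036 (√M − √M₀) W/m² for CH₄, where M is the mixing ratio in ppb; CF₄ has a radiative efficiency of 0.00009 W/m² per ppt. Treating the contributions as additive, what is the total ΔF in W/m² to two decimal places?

ΔF = 6.47 W/m²

CO₂: 5.27 × ln(773/273) = 5.27 × ln(2.83150) = 5.27 × 1.04081 = 5.4851 W/m².
CH₄: 0.036 × (√2896 − √701) = 0.036 × (53.8145 − 26.4764) = 0.036 × 27.3381 = 0.9842 W/m².
CF₄: ΔF = 0.00009 × (79 − 32) = 0.00009 × 47 = 0.0042 W/m².
Total ΔF = 5.4851 + 0.9842 + 0.0042 = 6.4735 W/m².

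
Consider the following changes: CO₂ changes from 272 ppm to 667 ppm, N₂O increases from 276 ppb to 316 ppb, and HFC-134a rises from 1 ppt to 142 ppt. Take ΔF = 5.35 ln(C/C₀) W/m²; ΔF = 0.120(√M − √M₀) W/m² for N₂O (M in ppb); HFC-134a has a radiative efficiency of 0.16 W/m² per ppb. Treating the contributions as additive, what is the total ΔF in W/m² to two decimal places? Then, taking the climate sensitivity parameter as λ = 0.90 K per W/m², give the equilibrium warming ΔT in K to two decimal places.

ΔF = 4.96 W/m²; ΔT = 4.46 K

CO₂: 5.35 × ln(667/272) = 5.35 × ln(2.45221) = 5.35 × 0.89699 = 4.7989 W/m².
N₂O: 0.120 × (√316 − √276) = 0.120 × (17.7764 − 16.6132) = 0.120 × 1.1632 = 0.1396 W/m².
HFC-134a: Δ = 142 − 1 = 141 ppt = 0.141 ppb; ΔF = 0.16 × 0.141 = 0.0226 W/m².
Total ΔF = 4.7989 + 0.1396 + 0.0226 = 4.9611 W/m².
ΔT = λ ΔF = 0.90 × 4.96 = 4.4640 K.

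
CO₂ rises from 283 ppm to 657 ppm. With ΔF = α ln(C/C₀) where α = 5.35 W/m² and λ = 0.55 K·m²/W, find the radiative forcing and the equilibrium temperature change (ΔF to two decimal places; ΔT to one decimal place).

CO₂: 5.35 × ln(657/283) = 5.35 × ln(2.32155) = 5.35 × 0.84224 = 4.5060 W/m².
ΔT = λ ΔF = 0.55 × 4.51 = 2.4805 K.

ΔF = 4.51 W/m²; ΔT = 2.5 K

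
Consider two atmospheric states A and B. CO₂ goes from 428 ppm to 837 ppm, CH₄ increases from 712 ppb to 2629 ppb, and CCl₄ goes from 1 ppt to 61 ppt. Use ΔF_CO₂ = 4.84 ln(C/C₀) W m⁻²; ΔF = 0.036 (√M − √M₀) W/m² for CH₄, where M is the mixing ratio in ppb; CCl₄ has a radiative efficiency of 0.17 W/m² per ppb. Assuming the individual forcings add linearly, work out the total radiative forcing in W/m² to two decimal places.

CO₂: 4.84 × ln(837/428) = 4.84 × ln(1.95561) = 4.84 × 0.67070 = 3.2462 W/m².
CH₄: 0.036 × (√2629 − √712) = 0.036 × (51.2738 − 26.6833) = 0.036 × 24.5905 = 0.8853 W/m².
CCl₄: Δ = 61 − 1 = 60 ppt = 0.060 ppb; ΔF = 0.17 × 0.060 = 0.0102 W/m².
Total ΔF = 3.2462 + 0.8853 + 0.0102 = 4.1417 W/m².

ΔF = 4.14 W/m²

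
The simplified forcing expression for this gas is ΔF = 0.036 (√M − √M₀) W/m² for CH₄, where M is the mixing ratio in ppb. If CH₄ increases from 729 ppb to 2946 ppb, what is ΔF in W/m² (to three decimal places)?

CH₄: 0.036 × (√2946 − √729) = 0.036 × (54.2771 − 27.0000) = 0.036 × 27.2771 = 0.9820 W/m².

ΔF = 0.982 W/m²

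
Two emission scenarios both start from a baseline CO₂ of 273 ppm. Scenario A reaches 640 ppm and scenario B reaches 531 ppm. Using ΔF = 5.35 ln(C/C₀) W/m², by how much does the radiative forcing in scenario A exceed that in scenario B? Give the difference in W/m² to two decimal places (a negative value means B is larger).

ΔF_A = 5.35 ln(640/273) = 5.35 × 0.85200 = 4.5582 W/m².
ΔF_B = 5.35 ln(531/273) = 5.35 × 0.66529 = 3.5593 W/m².
Difference: 4.5582 − 3.5593 = 0.9989 W/m².

ΔF_A − ΔF_B = 1.00 W/m²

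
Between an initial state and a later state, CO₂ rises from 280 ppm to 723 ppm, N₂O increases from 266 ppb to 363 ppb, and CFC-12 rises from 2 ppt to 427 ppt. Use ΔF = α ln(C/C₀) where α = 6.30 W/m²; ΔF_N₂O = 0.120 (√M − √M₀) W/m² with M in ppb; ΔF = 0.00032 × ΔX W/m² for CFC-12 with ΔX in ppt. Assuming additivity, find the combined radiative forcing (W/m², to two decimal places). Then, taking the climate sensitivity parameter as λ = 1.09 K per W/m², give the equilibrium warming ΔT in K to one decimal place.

CO₂: 6.30 × ln(723/280) = 6.30 × ln(2.58214) = 6.30 × 0.94862 = 5.9763 W/m².
N₂O: 0.120 × (√363 − √266) = 0.120 × (19.0526 − 16.3095) = 0.120 × 2.7431 = 0.3292 W/m².
CFC-12: ΔF = 0.00032 × (427 − 2) = 0.00032 × 425 = 0.1360 W/m².
Total ΔF = 5.9763 + 0.3292 + 0.1360 = 6.4415 W/m².
ΔT = λ ΔF = 1.09 × 6.44 = 7.0196 K.

ΔF = 6.44 W/m²; ΔT = 7.0 K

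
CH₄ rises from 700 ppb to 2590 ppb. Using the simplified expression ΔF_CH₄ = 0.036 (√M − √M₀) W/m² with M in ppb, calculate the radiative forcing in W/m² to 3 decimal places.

ΔF = 0.880 W/m²

CH₄: 0.036 × (√2590 − √700) = 0.036 × (50.8920 − 26.4575) = 0.036 × 24.4345 = 0.8796 W/m².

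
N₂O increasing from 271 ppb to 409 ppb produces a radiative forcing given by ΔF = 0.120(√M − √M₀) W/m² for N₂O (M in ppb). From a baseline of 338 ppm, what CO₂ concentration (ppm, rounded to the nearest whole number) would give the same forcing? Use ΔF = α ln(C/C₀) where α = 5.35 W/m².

C ≈ 368 ppm

N₂O forcing: 0.120 × (√409 − √271) = 0.120 × (20.2237 − 16.4621) = 0.120 × 3.7616 = 0.45139 W/m².
Set 5.35 ln(C/338) = 0.45139: ln(C/338) = 0.45139/5.35 = 0.08437, so C = 338 × e^0.08437 = 338 × 1.08803 = 367.75 ppm.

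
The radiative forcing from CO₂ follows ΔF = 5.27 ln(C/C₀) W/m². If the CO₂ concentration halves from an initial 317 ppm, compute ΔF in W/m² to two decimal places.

ΔF = -3.65 W/m²

Because the forcing depends only on the ratio C/C₀, the initial concentration does not enter.
ΔF = 5.27 × ln(0.5) = 5.27 × -0.69315 = -3.6529 W/m².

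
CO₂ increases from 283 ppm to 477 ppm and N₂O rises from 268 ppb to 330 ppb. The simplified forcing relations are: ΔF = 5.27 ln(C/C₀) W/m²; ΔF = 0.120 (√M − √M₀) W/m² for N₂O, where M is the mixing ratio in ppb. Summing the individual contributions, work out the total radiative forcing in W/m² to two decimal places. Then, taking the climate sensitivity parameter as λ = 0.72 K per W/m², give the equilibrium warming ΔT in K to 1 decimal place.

CO₂: 5.27 × ln(477/283) = 5.27 × ln(1.68551) = 5.27 × 0.52207 = 2.7513 W/m².
N₂O: 0.120 × (√330 − √268) = 0.120 × (18.1659 − 16.3707) = 0.120 × 1.7952 = 0.2154 W/m².
Total ΔF = 2.7513 + 0.2154 = 2.9667 W/m².
ΔT = λ ΔF = 0.72 × 2.97 = 2.1384 K.

ΔF = 2.97 W/m²; ΔT = 2.1 K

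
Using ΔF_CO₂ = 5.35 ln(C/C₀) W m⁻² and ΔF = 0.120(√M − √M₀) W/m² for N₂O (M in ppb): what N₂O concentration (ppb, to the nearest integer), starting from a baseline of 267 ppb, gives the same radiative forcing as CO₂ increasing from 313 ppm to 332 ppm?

M ≈ 360 ppb

CO₂ forcing: 5.35 × ln(332/313) = 5.35 × 0.058932 = 0.31529 W/m².
Set 0.120(√M − √267) = 0.31529: √M = 0.31529/0.120 + √267 = 2.6274 + 16.3401 = 18.9675.
M = (18.9675)² = 359.77 ppb.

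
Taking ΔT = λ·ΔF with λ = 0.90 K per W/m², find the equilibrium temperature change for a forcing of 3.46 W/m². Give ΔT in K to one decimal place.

ΔT = λ ΔF = 0.90 × 3.46 = 3.1140 K.

ΔT = 3.1 K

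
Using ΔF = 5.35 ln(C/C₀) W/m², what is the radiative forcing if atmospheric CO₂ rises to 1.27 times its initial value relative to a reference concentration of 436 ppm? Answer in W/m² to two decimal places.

ΔF = 5.35 × ln(1.27) = 5.35 × 0.23902 = 1.2788 W/m².

ΔF = 1.28 W/m²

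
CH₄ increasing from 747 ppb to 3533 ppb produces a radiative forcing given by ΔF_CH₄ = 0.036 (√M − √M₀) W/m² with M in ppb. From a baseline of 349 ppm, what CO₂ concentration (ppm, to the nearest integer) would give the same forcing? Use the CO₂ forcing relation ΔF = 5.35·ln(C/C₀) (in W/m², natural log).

CH₄ forcing: 0.036 × (√3533 − √747) = 0.036 × (59.4390 − 27.3313) = 0.036 × 32.1077 = 1.15588 W/m².
Set 5.35 ln(C/349) = 1.15588: ln(C/349) = 1.15588/5.35 = 0.21605, so C = 349 × e^0.21605 = 349 × 1.24116 = 433.16 ppm.

C ≈ 433 ppm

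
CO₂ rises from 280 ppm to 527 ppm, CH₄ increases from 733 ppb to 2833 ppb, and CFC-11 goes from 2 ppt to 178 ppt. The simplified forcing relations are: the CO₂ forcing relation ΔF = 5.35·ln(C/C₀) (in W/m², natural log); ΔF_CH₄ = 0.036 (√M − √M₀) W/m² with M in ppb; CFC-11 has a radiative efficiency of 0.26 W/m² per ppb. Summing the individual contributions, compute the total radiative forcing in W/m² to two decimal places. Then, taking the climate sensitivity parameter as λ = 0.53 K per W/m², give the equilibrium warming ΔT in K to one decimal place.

ΔF = 4.37 W/m²; ΔT = 2.3 K

CO₂: 5.35 × ln(527/280) = 5.35 × ln(1.88214) = 5.35 × 0.63241 = 3.3834 W/m².
CH₄: 0.036 × (√2833 − √733) = 0.036 × (53.2259 − 27.0740) = 0.036 × 26.1519 = 0.9415 W/m².
CFC-11: Δ = 178 − 2 = 176 ppt = 0.176 ppb; ΔF = 0.26 × 0.176 = 0.0458 W/m².
Total ΔF = 3.3834 + 0.9415 + 0.0458 = 4.3707 W/m².
ΔT = λ ΔF = 0.53 × 4.37 = 2.3161 K.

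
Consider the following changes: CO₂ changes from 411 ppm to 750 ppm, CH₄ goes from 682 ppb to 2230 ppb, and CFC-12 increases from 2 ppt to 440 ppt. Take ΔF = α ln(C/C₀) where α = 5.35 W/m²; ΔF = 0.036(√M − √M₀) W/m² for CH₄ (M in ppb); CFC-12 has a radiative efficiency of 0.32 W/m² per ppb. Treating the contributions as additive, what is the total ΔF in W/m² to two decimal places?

CO₂: 5.35 × ln(750/411) = 5.35 × ln(1.82482) = 5.35 × 0.60148 = 3.2179 W/m².
CH₄: 0.036 × (√2230 − √682) = 0.036 × (47.2229 − 26.1151) = 0.036 × 21.1078 = 0.7599 W/m².
CFC-12: Δ = 440 − 2 = 438 ppt = 0.438 ppb; ΔF = 0.32 × 0.438 = 0.1402 W/m².
Total ΔF = 3.2179 + 0.7599 + 0.1402 = 4.1180 W/m².

ΔF = 4.12 W/m²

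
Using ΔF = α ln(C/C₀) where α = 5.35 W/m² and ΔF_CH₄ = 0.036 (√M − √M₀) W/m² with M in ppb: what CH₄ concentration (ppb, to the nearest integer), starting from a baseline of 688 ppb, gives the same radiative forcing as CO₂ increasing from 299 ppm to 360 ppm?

CO₂ forcing: 5.35 × ln(360/299) = 5.35 × 0.185660 = 0.99328 W/m².
Set 0.036(√M − √688) = 0.99328: √M = 0.99328/0.036 + √688 = 27.5911 + 26.2298 = 53.8209.
M = (53.8209)² = 2896.69 ppb.

M ≈ 2897 ppb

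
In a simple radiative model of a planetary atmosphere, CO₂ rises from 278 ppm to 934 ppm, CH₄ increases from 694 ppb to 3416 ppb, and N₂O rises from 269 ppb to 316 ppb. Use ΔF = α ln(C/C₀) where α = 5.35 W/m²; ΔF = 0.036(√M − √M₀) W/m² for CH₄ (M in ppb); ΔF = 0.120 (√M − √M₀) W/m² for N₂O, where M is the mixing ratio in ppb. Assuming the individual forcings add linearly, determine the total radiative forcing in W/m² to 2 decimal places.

CO₂: 5.35 × ln(934/278) = 5.35 × ln(3.35971) = 5.35 × 1.21185 = 6.4834 W/m².
CH₄: 0.036 × (√3416 − √694) = 0.036 × (58.4466 − 26.3439) = 0.036 × 32.1027 = 1.1557 W/m².
N₂O: 0.120 × (√316 − √269) = 0.120 × (17.7764 − 16.4012) = 0.120 × 1.3752 = 0.1650 W/m².
Total ΔF = 6.4834 + 1.1557 + 0.1650 = 7.8041 W/m².

ΔF = 7.80 W/m²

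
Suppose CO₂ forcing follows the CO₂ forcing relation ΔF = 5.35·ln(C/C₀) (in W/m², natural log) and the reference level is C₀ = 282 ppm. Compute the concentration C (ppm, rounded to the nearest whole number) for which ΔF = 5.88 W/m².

C ≈ 846 ppm

Set 5.35 ln(C/282) = 5.88, so ln(C/282) = 5.88/5.35 = 1.09907.
Then C/282 = e^1.09907 = 3.00137, giving C = 282 × 3.00137 = 846.39 ppm.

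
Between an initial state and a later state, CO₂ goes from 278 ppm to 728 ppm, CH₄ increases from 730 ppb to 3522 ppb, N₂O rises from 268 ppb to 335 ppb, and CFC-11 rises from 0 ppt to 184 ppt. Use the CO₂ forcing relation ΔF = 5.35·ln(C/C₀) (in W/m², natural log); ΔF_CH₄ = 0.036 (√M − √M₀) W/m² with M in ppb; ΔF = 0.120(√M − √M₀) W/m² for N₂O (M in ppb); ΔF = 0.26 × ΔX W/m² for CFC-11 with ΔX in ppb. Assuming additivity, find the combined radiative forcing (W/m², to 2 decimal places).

CO₂: 5.35 × ln(728/278) = 5.35 × ln(2.61871) = 5.35 × 0.96268 = 5.1503 W/m².
CH₄: 0.036 × (√3522 − √730) = 0.036 × (59.3464 − 27.0185) = 0.036 × 32.3279 = 1.1638 W/m².
N₂O: 0.120 × (√335 − √268) = 0.120 × (18.3030 − 16.3707) = 0.120 × 1.9323 = 0.2319 W/m².
CFC-11: Δ = 184 − 0 = 184 ppt = 0.184 ppb; ΔF = 0.26 × 0.184 = 0.0478 W/m².
Total ΔF = 5.1503 + 1.1638 + 0.2319 + 0.0478 = 6.5938 W/m².

ΔF = 6.59 W/m²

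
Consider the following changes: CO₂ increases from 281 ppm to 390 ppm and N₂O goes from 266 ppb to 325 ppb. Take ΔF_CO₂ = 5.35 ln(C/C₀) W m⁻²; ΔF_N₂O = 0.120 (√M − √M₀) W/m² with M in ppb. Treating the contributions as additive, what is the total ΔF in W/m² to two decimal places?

CO₂: 5.35 × ln(390/281) = 5.35 × ln(1.38790) = 5.35 × 0.32779 = 1.7537 W/m².
N₂O: 0.120 × (√325 − √266) = 0.120 × (18.0278 − 16.3095) = 0.120 × 1.7183 = 0.2062 W/m².
Total ΔF = 1.7537 + 0.2062 = 1.9599 W/m².

ΔF = 1.96 W/m²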